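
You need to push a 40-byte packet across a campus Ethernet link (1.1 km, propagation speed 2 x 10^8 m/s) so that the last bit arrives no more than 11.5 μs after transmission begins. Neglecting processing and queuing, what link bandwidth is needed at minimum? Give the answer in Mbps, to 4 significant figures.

53.33 Mbps

L = 320 bits.
Propagation delay = 1100 / 200000000 = 5.5 μs.
Transmission budget = 11.5 − 5.5 = 6 μs.
R ≥ L / t_tx = 320 bits / 6e-06 s = 53.33 Mbps.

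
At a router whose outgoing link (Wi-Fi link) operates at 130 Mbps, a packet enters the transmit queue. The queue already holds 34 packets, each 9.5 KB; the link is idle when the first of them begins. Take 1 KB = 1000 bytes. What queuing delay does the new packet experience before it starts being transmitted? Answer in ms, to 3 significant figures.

Each queued packet: L/R = 76000/130000000 = 0.584615 ms.
34 queued → 19.8769 ms.
Queuing delay = 19.9 ms.

19.9 ms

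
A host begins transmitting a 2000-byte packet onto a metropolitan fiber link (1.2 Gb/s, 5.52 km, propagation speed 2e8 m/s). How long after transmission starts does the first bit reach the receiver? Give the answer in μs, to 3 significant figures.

First bit experiences only propagation delay: d/s = 5520/200000000 = 27.6 μs.

27.6 μs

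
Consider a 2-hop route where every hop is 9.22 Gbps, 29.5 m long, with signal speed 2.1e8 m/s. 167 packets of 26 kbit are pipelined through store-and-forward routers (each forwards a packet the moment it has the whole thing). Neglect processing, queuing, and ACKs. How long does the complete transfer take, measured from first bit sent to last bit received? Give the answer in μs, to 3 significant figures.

Per-hop transmission t_tx = L/R = 26000/9220000000 = 2.81996 μs.
Per-hop propagation t_prop = 29.5/210000000 = 0.140476 μs.
Pipeline fill: first packet needs 2·t_tx to clear all hops; remaining 166 packets each add one t_tx.
Total = (2+167-1)·t_tx + 2·t_prop = 168·2.81996 + 2·0.140476 = 474 μs.

474 μs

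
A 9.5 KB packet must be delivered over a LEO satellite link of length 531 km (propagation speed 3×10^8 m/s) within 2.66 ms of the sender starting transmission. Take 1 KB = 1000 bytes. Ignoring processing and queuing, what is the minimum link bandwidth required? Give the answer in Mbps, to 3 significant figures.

85.4 Mbps

L = 76000 bits.
Propagation delay = 531000 / 300000000 = 1.77 ms.
Transmission budget = 2.66 − 1.77 = 0.89 ms.
R ≥ L / t_tx = 76000 bits / 0.00089 s = 85.4 Mbps.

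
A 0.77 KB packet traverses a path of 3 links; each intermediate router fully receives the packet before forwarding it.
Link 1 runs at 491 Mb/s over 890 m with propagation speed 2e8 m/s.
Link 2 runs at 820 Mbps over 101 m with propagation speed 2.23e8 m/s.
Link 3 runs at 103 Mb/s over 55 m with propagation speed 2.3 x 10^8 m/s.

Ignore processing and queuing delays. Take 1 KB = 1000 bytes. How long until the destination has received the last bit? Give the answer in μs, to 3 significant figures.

L = 6160 bits.
Transmission delays (L/R per hop): 12.5458, 7.5122, 59.8058 μs; sum = 79.8638 μs.
Propagation delays (d/s per hop): 4.45, 0.452915, 0.23913 μs; sum = 5.14205 μs.
End-to-end = 85.0 μs.

85.0 μs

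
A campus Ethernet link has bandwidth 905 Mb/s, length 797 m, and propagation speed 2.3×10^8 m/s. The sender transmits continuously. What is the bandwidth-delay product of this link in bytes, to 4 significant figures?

Propagation delay = 797 / 2.3e+08 = 3.46522e-06 s.
BDP = R × t_prop = 905000000 × 3.46522e-06 = 3136.02 bits.
In bytes: 3136.02/8 = 392.0 bytes.

392.0 bytes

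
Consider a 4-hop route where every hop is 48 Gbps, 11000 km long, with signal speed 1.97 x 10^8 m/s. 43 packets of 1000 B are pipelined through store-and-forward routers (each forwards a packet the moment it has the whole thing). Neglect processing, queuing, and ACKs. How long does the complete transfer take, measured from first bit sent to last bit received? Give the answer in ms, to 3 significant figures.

223 ms

Per-hop transmission t_tx = L/R = 8000/48000000000 = 0.000166667 ms.
Per-hop propagation t_prop = 11000000/197000000 = 55.8376 ms.
Pipeline fill: first packet needs 4·t_tx to clear all hops; remaining 42 packets each add one t_tx.
Total = (4+43-1)·t_tx + 4·t_prop = 46·0.000166667 + 4·55.8376 = 223 ms.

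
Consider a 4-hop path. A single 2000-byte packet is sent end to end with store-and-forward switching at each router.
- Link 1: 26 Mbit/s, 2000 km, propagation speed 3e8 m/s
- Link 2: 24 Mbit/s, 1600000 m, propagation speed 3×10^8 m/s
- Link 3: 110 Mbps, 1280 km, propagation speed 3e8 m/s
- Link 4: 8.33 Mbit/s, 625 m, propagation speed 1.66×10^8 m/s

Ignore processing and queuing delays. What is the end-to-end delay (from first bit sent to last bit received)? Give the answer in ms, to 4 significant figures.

L = 2000 × 8 = 16000 bits.
Transmission delays (L/R per hop): 0.615385, 0.666667, 0.145455, 1.92077 ms; sum = 3.34827 ms.
Propagation delays (d/s per hop): 6.66667, 5.33333, 4.26667, 0.00376506 ms; sum = 16.2704 ms.
End-to-end = 19.62 ms.

19.62 ms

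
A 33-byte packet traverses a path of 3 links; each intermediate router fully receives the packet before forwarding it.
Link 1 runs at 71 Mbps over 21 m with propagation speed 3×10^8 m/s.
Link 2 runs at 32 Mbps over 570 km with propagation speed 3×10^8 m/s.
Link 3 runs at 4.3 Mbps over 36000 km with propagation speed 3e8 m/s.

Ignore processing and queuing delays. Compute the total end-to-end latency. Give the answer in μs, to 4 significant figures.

L = 33 × 8 = 264 bits.
Transmission delays (L/R per hop): 3.71831, 8.25, 61.3953 μs; sum = 73.3637 μs.
Propagation delays (d/s per hop): 0.07, 1900, 120000 μs; sum = 121900 μs.
End-to-end = 122000 μs.

122000 μs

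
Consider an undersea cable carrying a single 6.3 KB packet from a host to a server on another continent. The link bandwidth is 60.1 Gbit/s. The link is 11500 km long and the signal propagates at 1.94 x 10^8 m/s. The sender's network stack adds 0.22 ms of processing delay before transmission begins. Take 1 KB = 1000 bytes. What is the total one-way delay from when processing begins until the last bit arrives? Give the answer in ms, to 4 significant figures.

59.50 ms

L = 50400 bits.
Transmission delay = L/R = 50400 / 60100000000 = 0.000838602 ms.
Propagation delay = d/s = 11500000 m / 194000000 m/s = 59.2784 ms.
Plus processing delay 0.22 ms = 0.22 ms.
Total = 59.50 ms.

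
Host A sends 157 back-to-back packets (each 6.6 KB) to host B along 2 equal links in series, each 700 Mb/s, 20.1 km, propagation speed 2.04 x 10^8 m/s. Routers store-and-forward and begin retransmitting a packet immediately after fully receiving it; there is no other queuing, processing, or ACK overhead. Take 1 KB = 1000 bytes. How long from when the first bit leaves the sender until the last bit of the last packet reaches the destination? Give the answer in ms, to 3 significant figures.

Per-hop transmission t_tx = L/R = 52800/700000000 = 0.0754286 ms.
Per-hop propagation t_prop = 20100/204000000 = 0.0985294 ms.
Pipeline fill: first packet needs 2·t_tx to clear all hops; remaining 156 packets each add one t_tx.
Total = (2+157-1)·t_tx + 2·t_prop = 158·0.0754286 + 2·0.0985294 = 12.1 ms.

12.1 ms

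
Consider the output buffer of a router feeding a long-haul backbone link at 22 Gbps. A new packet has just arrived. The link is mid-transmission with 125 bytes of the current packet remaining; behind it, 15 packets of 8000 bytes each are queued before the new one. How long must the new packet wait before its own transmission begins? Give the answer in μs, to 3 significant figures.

Each queued packet: L/R = 64000/22000000000 = 2.90909 μs.
15 queued → 43.6364 μs.
Plus remaining 1000 bits of current packet: 0.0454545 μs.
Queuing delay = 43.7 μs.

43.7 μs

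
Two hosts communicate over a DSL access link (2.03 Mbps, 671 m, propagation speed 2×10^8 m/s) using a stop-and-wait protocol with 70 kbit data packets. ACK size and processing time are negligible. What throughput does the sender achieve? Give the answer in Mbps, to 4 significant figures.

t_tx = L/R = 70000/2.03e+06 = 0.0344828 s.
t_prop = 671/200000000 = 3.355e-06 s; RTT = 6.71e-06 s.
Cycle = t_tx + RTT = 0.0344895 s.
Throughput = L / cycle = 70000 / 0.0344895 = 2.030 Mbps.

2.030 Mbps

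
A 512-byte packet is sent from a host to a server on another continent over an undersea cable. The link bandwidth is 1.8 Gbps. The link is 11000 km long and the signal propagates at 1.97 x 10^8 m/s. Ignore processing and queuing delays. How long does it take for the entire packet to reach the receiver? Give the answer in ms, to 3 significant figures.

L = 512 × 8 = 4096 bits.
Transmission delay = L/R = 4096 / 1800000000 = 0.00227556 ms.
Propagation delay = d/s = 11000000 m / 197000000 m/s = 55.8376 ms.
Total = 55.8 ms.

55.8 ms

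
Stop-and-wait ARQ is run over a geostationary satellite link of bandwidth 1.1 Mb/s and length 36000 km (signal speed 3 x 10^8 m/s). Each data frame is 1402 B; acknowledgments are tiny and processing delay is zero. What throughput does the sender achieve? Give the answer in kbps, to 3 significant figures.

t_tx = L/R = 11216/1100000 = 0.0101964 s.
t_prop = 36000000/300000000 = 0.12 s; RTT = 0.24 s.
Cycle = t_tx + RTT = 0.250196 s.
Throughput = L / cycle = 11216 / 0.250196 = 44.8 kbps.

44.8 kbps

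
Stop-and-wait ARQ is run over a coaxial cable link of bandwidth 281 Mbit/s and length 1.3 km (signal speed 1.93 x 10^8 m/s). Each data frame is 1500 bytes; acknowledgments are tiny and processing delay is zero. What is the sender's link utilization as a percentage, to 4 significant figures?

76.02 %

t_tx = L/R = 12000/281000000 = 4.27046e-05 s.
t_prop = 1300/193000000 = 6.73575e-06 s; RTT = 1.34715e-05 s.
Cycle = t_tx + RTT = 5.61761e-05 s.
Utilization = t_tx / cycle = 4.27046e-05/5.61761e-05 = 76.02 %.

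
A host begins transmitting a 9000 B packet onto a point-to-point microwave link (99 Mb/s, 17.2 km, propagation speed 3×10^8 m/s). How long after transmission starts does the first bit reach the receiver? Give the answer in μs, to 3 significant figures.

57.3 μs

First bit experiences only propagation delay: d/s = 17200/300000000 = 57.3 μs.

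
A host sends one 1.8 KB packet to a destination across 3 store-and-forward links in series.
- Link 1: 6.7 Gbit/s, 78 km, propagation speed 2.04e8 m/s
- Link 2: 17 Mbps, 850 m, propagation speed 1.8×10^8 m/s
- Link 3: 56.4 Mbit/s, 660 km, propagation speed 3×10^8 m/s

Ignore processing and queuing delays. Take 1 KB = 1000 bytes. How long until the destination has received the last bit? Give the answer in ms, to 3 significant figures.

L = 14400 bits.
Transmission delays (L/R per hop): 0.00214925, 0.847059, 0.255319 ms; sum = 1.10453 ms.
Propagation delays (d/s per hop): 0.382353, 0.00472222, 2.2 ms; sum = 2.58708 ms.
End-to-end = 3.69 ms.

3.69 ms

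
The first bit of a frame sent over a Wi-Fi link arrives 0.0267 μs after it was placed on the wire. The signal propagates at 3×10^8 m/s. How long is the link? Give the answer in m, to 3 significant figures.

d = s × t_prop = 300000000 × 2.67e-08 = 8.01 m.

8.01 m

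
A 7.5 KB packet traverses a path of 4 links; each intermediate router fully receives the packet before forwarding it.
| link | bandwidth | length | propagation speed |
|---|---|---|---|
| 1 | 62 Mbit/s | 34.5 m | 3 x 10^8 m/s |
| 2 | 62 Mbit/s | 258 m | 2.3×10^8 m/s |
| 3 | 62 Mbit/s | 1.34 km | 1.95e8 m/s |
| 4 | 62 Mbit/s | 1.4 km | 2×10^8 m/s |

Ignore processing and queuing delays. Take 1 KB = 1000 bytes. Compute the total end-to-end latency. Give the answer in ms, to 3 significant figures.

L = 60000 bits.
Transmission delay per hop = L/R = 60000/62000000 = 0.967742 ms; 4 hops → 3.87097 ms.
Propagation delays (d/s per hop): 0.000115, 0.00112174, 0.00687179, 0.007 ms; sum = 0.0151085 ms.
End-to-end = 3.89 ms.

3.89 ms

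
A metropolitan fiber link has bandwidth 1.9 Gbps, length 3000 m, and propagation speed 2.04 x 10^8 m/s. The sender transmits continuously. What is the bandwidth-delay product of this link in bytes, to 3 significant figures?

3490 bytes

Propagation delay = 3000 / 204000000 = 1.47059e-05 s.
BDP = R × t_prop = 1900000000 × 1.47059e-05 = 27941.2 bits.
In bytes: 27941.2/8 = 3490 bytes.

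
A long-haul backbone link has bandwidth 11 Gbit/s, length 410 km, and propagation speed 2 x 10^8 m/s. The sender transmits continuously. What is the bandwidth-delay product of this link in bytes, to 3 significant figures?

2820000 bytes

Propagation delay = 410000 / 200000000 = 0.00205 s.
BDP = R × t_prop = 11000000000 × 0.00205 = 22550000 bits.
In bytes: 22550000/8 = 2820000 bytes.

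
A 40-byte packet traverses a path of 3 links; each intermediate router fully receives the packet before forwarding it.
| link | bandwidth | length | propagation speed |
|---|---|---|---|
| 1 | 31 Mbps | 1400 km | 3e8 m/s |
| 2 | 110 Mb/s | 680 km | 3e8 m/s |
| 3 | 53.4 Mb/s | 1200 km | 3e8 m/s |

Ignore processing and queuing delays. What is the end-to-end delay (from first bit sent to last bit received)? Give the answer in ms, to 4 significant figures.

10.95 ms

L = 40 × 8 = 320 bits.
Transmission delays (L/R per hop): 0.0103226, 0.00290909, 0.00599251 ms; sum = 0.0192242 ms.
Propagation delays (d/s per hop): 4.66667, 2.26667, 4 ms; sum = 10.9333 ms.
End-to-end = 10.95 ms.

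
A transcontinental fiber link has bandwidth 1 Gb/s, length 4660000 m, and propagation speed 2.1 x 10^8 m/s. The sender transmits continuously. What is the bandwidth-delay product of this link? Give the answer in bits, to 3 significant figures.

Propagation delay = 4660000 / 210000000 = 0.0221905 s.
BDP = R × t_prop = 1000000000 × 0.0221905 = 22190500 bits.

22200000 bits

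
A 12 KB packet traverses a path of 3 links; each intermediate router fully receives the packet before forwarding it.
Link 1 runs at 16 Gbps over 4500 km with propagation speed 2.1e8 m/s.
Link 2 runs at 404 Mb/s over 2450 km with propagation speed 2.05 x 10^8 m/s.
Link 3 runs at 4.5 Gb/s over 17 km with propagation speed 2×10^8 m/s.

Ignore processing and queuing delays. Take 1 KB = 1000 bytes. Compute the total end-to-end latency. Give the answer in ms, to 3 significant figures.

L = 96000 bits.
Transmission delays (L/R per hop): 0.006, 0.237624, 0.0213333 ms; sum = 0.264957 ms.
Propagation delays (d/s per hop): 21.4286, 11.9512, 0.085 ms; sum = 33.4648 ms.
End-to-end = 33.7 ms.

33.7 ms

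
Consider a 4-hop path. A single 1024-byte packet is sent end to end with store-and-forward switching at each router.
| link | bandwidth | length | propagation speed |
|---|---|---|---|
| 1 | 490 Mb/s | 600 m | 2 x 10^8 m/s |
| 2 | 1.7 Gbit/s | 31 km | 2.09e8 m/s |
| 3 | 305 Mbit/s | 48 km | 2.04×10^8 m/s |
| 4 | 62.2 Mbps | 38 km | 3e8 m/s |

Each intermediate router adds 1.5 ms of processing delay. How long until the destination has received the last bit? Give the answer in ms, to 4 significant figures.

5.193 ms

L = 1024 × 8 = 8192 bits.
Transmission delays (L/R per hop): 0.0167184, 0.00481882, 0.026859, 0.131704 ms; sum = 0.1801 ms.
Propagation delays (d/s per hop): 0.003, 0.148325, 0.235294, 0.126667 ms; sum = 0.513286 ms.
Processing at 3 router(s): 3 × 1.5 ms = 4.5 ms.
End-to-end = 5.193 ms.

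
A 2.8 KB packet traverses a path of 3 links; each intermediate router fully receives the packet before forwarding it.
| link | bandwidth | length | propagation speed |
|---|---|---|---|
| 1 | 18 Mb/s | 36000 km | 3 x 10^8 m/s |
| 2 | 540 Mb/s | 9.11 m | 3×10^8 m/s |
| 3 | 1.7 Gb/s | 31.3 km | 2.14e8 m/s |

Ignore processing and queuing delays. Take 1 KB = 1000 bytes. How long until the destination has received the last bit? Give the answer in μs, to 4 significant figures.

L = 22400 bits.
Transmission delays (L/R per hop): 1244.44, 41.4815, 13.1765 μs; sum = 1299.1 μs.
Propagation delays (d/s per hop): 120000, 0.0303667, 146.262 μs; sum = 120146 μs.
End-to-end = 121400 μs.

121400 μs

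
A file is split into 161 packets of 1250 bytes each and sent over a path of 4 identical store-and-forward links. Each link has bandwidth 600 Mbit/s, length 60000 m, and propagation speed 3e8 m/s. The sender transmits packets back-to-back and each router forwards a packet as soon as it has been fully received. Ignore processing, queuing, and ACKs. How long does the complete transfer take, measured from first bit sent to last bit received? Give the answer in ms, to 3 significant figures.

3.53 ms

Per-hop transmission t_tx = L/R = 10000/600000000 = 0.0166667 ms.
Per-hop propagation t_prop = 60000/300000000 = 0.2 ms.
Pipeline fill: first packet needs 4·t_tx to clear all hops; remaining 160 packets each add one t_tx.
Total = (4+161-1)·t_tx + 4·t_prop = 164·0.0166667 + 4·0.2 = 3.53 ms.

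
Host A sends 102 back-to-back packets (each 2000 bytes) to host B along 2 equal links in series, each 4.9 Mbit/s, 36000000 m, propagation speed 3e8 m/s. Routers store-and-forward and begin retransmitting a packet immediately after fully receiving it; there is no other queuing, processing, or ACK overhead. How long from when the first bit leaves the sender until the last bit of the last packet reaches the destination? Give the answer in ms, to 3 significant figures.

576 ms

Per-hop transmission t_tx = L/R = 16000/4900000 = 3.26531 ms.
Per-hop propagation t_prop = 36000000/300000000 = 120 ms.
Pipeline fill: first packet needs 2·t_tx to clear all hops; remaining 101 packets each add one t_tx.
Total = (2+102-1)·t_tx + 2·t_prop = 103·3.26531 + 2·120 = 576 ms.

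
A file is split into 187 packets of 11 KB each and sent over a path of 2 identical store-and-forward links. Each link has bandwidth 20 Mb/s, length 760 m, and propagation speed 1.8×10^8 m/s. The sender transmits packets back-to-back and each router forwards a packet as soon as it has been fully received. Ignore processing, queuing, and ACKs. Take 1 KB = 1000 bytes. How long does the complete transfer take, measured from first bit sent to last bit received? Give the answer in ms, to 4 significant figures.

Per-hop transmission t_tx = L/R = 88000/20000000 = 4.4 ms.
Per-hop propagation t_prop = 760/180000000 = 0.00422222 ms.
Pipeline fill: first packet needs 2·t_tx to clear all hops; remaining 186 packets each add one t_tx.
Total = (2+187-1)·t_tx + 2·t_prop = 188·4.4 + 2·0.00422222 = 827.2 ms.

827.2 ms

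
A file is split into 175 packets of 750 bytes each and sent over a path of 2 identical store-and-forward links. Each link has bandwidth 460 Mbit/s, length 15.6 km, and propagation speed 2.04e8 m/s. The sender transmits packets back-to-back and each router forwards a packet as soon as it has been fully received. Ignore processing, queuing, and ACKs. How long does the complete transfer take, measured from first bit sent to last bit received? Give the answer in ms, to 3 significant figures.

2.45 ms

Per-hop transmission t_tx = L/R = 6000/460000000 = 0.0130435 ms.
Per-hop propagation t_prop = 15600/204000000 = 0.0764706 ms.
Pipeline fill: first packet needs 2·t_tx to clear all hops; remaining 174 packets each add one t_tx.
Total = (2+175-1)·t_tx + 2·t_prop = 176·0.0130435 + 2·0.0764706 = 2.45 ms.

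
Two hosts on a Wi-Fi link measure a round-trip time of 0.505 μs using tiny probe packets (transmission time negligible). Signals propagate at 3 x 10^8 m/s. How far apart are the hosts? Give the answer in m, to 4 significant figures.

75.75 m

One-way propagation = RTT/2 = 0.2525 μs.
d = s × t = 300000000 × 2.525e-07 = 75.75 m.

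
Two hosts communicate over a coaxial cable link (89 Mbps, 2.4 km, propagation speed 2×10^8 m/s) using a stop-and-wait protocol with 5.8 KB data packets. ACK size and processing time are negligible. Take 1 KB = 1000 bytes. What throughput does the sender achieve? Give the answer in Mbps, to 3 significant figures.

t_tx = L/R = 46400/89000000 = 0.000521348 s.
t_prop = 2400/200000000 = 1.2e-05 s; RTT = 2.4e-05 s.
Cycle = t_tx + RTT = 0.000545348 s.
Throughput = L / cycle = 46400 / 0.000545348 = 85.1 Mbps.

85.1 Mbps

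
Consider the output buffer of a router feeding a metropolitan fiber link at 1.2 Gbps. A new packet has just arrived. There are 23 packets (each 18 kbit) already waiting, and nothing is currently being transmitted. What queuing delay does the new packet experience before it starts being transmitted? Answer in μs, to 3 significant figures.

Each queued packet: L/R = 18000/1200000000 = 15 μs.
23 queued → 345 μs.
Queuing delay = 345 μs.

345 μs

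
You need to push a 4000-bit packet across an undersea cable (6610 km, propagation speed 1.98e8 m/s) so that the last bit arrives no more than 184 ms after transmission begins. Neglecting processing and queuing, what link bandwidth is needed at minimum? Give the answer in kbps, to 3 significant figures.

Propagation delay = 6610000 / 198000000 = 33.3838 ms.
Transmission budget = 184 − 33.3838 = 150.616 ms.
R ≥ L / t_tx = 4000 bits / 0.150616 s = 26.6 kbps.

26.6 kbps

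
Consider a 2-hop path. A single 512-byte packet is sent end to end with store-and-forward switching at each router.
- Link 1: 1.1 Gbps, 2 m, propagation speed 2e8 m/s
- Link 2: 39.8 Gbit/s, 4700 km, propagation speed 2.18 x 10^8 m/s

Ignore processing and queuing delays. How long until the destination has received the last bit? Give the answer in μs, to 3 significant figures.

L = 512 × 8 = 4096 bits.
Transmission delays (L/R per hop): 3.72364, 0.102915 μs; sum = 3.82655 μs.
Propagation delays (d/s per hop): 0.01, 21559.6 μs; sum = 21559.6 μs.
End-to-end = 21600 μs.

21600 μs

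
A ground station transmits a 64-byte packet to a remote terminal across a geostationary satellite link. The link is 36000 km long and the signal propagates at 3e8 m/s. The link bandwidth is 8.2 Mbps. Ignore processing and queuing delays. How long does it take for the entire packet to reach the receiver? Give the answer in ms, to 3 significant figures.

L = 64 × 8 = 512 bits.
Transmission delay = L/R = 512 / 8.2e+06 = 0.062439 ms.
Propagation delay = d/s = 36000000 m / 300000000 m/s = 120 ms.
Total = 120 ms.

120 ms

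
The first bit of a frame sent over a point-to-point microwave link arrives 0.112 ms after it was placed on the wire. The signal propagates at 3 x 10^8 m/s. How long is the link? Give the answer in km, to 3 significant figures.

d = s × t_prop = 300000000 × 0.000112 = 33.6 km.

33.6 km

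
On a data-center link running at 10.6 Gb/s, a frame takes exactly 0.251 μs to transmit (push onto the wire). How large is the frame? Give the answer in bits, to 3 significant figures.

L = R × t_tx = 10600000000 b/s × 2.51e-07 s = 2660.6 bits.

2660 bits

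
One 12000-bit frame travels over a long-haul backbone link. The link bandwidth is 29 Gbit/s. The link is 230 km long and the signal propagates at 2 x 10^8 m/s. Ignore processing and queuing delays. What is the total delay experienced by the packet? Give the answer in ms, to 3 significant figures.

Transmission delay = L/R = 12000 / 29000000000 = 0.000413793 ms.
Propagation delay = d/s = 230000 m / 200000000 m/s = 1.15 ms.
Total = 1.15 ms.

1.15 ms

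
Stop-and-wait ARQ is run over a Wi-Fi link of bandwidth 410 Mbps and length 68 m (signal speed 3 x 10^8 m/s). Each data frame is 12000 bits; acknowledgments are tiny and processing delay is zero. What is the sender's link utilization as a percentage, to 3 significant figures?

t_tx = L/R = 12000/410000000 = 2.92683e-05 s.
t_prop = 68/300000000 = 2.26667e-07 s; RTT = 4.53333e-07 s.
Cycle = t_tx + RTT = 2.97216e-05 s.
Utilization = t_tx / cycle = 2.92683e-05/2.97216e-05 = 98.5 %.

98.5 %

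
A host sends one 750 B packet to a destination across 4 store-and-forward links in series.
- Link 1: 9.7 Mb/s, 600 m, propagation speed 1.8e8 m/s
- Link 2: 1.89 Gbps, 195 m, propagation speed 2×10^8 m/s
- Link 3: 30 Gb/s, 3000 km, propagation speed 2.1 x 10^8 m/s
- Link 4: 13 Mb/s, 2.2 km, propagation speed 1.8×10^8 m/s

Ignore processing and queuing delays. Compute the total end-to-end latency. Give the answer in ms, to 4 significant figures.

L = 750 × 8 = 6000 bits.
Transmission delays (L/R per hop): 0.618557, 0.0031746, 0.0002, 0.461538 ms; sum = 1.08347 ms.
Propagation delays (d/s per hop): 0.00333333, 0.000975, 14.2857, 0.0122222 ms; sum = 14.3022 ms.
End-to-end = 15.39 ms.

15.39 ms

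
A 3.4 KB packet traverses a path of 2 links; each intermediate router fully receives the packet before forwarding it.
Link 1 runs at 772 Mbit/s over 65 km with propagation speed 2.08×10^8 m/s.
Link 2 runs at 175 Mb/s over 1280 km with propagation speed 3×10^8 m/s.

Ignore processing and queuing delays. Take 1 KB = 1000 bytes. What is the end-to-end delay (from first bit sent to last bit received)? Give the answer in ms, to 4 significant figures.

L = 27200 bits.
Transmission delays (L/R per hop): 0.0352332, 0.155429 ms; sum = 0.190662 ms.
Propagation delays (d/s per hop): 0.3125, 4.26667 ms; sum = 4.57917 ms.
End-to-end = 4.770 ms.

4.770 ms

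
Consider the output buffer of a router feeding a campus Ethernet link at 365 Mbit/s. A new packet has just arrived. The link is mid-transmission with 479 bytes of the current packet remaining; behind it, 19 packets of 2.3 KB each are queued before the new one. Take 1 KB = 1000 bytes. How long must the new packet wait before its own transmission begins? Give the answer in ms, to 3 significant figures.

Each queued packet: L/R = 18400/365000000 = 0.050411 ms.
19 queued → 0.957808 ms.
Plus remaining 3832 bits of current packet: 0.0104986 ms.
Queuing delay = 0.968 ms.

0.968 ms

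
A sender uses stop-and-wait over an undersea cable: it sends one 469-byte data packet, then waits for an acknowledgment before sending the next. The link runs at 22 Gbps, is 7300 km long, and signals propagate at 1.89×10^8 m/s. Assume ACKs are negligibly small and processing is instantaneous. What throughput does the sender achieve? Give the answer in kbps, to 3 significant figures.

t_tx = L/R = 3752/22000000000 = 1.70545e-07 s.
t_prop = 7300000/189000000 = 0.0386243 s; RTT = 0.0772487 s.
Cycle = t_tx + RTT = 0.0772488 s.
Throughput = L / cycle = 3752 / 0.0772488 = 48.6 kbps.

48.6 kbps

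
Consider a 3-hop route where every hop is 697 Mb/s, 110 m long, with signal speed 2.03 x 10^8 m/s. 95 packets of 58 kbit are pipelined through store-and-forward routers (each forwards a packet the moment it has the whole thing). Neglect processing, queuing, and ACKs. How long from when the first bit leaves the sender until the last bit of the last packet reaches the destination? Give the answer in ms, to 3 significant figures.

Per-hop transmission t_tx = L/R = 58000/697000000 = 0.0832138 ms.
Per-hop propagation t_prop = 110/2.03e+08 = 0.000541872 ms.
Pipeline fill: first packet needs 3·t_tx to clear all hops; remaining 94 packets each add one t_tx.
Total = (3+95-1)·t_tx + 3·t_prop = 97·0.0832138 + 3·0.000541872 = 8.07 ms.

8.07 ms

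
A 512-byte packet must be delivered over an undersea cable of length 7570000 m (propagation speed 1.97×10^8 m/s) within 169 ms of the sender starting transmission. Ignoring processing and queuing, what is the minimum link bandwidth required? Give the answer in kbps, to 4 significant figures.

31.37 kbps

L = 4096 bits.
Propagation delay = 7570000 / 197000000 = 38.4264 ms.
Transmission budget = 169 − 38.4264 = 130.574 ms.
R ≥ L / t_tx = 4096 bits / 0.130574 s = 31.37 kbps.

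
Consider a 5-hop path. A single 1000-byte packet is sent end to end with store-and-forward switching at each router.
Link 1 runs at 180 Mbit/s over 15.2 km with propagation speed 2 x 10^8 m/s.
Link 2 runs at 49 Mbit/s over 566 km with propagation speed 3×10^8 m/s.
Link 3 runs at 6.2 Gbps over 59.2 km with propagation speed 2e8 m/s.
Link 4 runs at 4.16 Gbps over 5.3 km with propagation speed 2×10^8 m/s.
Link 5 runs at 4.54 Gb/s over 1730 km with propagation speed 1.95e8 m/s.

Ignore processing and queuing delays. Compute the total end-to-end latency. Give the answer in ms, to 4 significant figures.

L = 1000 × 8 = 8000 bits.
Transmission delays (L/R per hop): 0.0444444, 0.163265, 0.00129032, 0.00192308, 0.00176211 ms; sum = 0.212685 ms.
Propagation delays (d/s per hop): 0.076, 1.88667, 0.296, 0.0265, 8.87179 ms; sum = 11.157 ms.
End-to-end = 11.37 ms.

11.37 ms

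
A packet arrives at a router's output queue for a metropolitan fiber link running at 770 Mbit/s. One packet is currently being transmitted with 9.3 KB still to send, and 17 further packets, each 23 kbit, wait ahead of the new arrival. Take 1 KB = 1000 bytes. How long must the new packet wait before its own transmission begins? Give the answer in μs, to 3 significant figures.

Each queued packet: L/R = 23000/770000000 = 29.8701 μs.
17 queued → 507.792 μs.
Plus remaining 74400 bits of current packet: 96.6234 μs.
Queuing delay = 604 μs.

604 μs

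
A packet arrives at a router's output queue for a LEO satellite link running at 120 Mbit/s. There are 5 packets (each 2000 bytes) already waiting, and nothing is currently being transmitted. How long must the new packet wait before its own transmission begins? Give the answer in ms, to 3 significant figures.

0.667 ms

Each queued packet: L/R = 16000/120000000 = 0.133333 ms.
5 queued → 0.666667 ms.
Queuing delay = 0.667 ms.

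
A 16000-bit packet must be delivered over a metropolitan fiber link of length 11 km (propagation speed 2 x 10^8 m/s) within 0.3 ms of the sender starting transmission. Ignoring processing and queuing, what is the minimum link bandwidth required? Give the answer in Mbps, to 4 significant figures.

65.31 Mbps

Propagation delay = 11000 / 200000000 = 0.055 ms.
Transmission budget = 0.3 − 0.055 = 0.245 ms.
R ≥ L / t_tx = 16000 bits / 0.000245 s = 65.31 Mbps.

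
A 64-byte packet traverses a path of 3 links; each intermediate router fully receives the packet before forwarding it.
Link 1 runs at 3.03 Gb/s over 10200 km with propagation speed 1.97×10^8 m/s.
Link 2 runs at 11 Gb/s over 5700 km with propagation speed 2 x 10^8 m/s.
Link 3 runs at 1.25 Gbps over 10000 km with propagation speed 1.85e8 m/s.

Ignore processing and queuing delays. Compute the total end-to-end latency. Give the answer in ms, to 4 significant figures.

134.3 ms

L = 64 × 8 = 512 bits.
Transmission delays (L/R per hop): 0.000168977, 4.65455e-05, 0.0004096 ms; sum = 0.000625122 ms.
Propagation delays (d/s per hop): 51.7766, 28.5, 54.0541 ms; sum = 134.331 ms.
End-to-end = 134.3 ms.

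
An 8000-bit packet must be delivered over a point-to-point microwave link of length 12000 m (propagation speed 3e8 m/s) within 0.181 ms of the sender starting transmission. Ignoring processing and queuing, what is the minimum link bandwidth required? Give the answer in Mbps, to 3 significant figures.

56.7 Mbps

Propagation delay = 12000 / 300000000 = 0.04 ms.
Transmission budget = 0.181 − 0.04 = 0.141 ms.
R ≥ L / t_tx = 8000 bits / 0.000141 s = 56.7 Mbps.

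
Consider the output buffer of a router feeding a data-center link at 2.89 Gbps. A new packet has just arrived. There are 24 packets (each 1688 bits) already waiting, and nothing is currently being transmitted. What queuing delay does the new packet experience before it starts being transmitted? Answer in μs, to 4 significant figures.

Each queued packet: L/R = 1688/2890000000 = 0.584083 μs.
24 queued → 14.018 μs.
Queuing delay = 14.02 μs.

14.02 μs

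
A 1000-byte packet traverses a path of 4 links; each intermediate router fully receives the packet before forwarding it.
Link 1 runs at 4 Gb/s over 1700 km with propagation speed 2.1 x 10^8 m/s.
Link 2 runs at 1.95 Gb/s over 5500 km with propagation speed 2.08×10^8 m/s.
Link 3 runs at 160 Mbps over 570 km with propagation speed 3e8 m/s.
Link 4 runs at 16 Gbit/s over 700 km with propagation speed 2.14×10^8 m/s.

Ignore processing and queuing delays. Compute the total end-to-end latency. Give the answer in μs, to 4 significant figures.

L = 1000 × 8 = 8000 bits.
Transmission delays (L/R per hop): 2, 4.10256, 50, 0.5 μs; sum = 56.6026 μs.
Propagation delays (d/s per hop): 8095.24, 26442.3, 1900, 3271.03 μs; sum = 39708.6 μs.
End-to-end = 39770 μs.

39770 μs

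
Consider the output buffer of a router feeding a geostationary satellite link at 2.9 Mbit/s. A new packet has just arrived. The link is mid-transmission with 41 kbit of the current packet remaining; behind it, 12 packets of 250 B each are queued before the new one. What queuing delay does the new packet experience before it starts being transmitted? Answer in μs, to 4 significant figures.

22410 μs

Each queued packet: L/R = 2000/2900000 = 689.655 μs.
12 queued → 8275.86 μs.
Plus remaining 41000 bits of current packet: 14137.9 μs.
Queuing delay = 22410 μs.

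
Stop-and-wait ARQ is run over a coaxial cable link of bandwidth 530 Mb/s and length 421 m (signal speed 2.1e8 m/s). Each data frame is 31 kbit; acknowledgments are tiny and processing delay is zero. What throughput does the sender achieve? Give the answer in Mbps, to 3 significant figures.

t_tx = L/R = 31000/530000000 = 5.84906e-05 s.
t_prop = 421/210000000 = 2.00476e-06 s; RTT = 4.00952e-06 s.
Cycle = t_tx + RTT = 6.25001e-05 s.
Throughput = L / cycle = 31000 / 6.25001e-05 = 496 Mbps.

496 Mbps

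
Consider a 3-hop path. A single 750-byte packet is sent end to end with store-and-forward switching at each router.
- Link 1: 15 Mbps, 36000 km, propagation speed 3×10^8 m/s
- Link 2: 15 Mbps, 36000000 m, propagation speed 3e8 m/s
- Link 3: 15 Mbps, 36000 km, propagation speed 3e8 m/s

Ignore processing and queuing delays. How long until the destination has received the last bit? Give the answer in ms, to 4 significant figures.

361.2 ms

L = 750 × 8 = 6000 bits.
Transmission delay per hop = L/R = 6000/15000000 = 0.4 ms; 3 hops → 1.2 ms.
Propagation delays (d/s per hop): 120, 120, 120 ms; sum = 360 ms.
End-to-end = 361.2 ms.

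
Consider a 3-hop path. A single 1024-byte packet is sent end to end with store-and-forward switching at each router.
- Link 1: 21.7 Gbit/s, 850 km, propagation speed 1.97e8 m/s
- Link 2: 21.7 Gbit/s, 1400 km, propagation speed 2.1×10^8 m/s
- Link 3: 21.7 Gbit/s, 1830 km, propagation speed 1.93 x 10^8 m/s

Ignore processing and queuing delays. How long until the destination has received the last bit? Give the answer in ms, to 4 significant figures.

L = 1024 × 8 = 8192 bits.
Transmission delay per hop = L/R = 8192/21700000000 = 0.000377512 ms; 3 hops → 0.00113253 ms.
Propagation delays (d/s per hop): 4.31472, 6.66667, 9.48187 ms; sum = 20.4633 ms.
End-to-end = 20.46 ms.

20.46 ms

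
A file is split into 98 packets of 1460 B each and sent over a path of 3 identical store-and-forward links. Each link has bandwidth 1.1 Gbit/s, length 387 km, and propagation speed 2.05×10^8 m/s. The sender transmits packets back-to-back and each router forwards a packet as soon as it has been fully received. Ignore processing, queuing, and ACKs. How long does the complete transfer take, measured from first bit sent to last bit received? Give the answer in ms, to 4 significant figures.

Per-hop transmission t_tx = L/R = 11680/1100000000 = 0.0106182 ms.
Per-hop propagation t_prop = 387000/2.05e+08 = 1.8878 ms.
Pipeline fill: first packet needs 3·t_tx to clear all hops; remaining 97 packets each add one t_tx.
Total = (3+98-1)·t_tx + 3·t_prop = 100·0.0106182 + 3·1.8878 = 6.725 ms.

6.725 ms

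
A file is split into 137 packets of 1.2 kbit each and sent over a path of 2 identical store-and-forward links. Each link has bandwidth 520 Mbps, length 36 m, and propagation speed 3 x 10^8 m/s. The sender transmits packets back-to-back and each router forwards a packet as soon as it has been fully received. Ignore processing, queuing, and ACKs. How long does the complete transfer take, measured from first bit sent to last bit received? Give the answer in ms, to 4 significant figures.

0.3187 ms

Per-hop transmission t_tx = L/R = 1200/520000000 = 0.00230769 ms.
Per-hop propagation t_prop = 36/300000000 = 0.00012 ms.
Pipeline fill: first packet needs 2·t_tx to clear all hops; remaining 136 packets each add one t_tx.
Total = (2+137-1)·t_tx + 2·t_prop = 138·0.00230769 + 2·0.00012 = 0.3187 ms.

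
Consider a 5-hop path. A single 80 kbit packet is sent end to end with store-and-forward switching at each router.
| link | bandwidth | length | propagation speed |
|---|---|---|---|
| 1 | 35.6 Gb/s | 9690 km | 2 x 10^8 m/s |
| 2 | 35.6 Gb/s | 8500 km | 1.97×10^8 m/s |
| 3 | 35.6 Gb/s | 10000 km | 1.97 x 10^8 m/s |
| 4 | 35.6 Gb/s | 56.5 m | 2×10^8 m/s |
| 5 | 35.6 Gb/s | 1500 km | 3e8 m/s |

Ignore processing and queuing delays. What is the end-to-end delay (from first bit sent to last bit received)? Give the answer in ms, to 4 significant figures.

147.4 ms

L = 80000 bits.
Transmission delay per hop = L/R = 80000/35600000000 = 0.00224719 ms; 5 hops → 0.011236 ms.
Propagation delays (d/s per hop): 48.45, 43.1472, 50.7614, 0.0002825, 5 ms; sum = 147.359 ms.
End-to-end = 147.4 ms.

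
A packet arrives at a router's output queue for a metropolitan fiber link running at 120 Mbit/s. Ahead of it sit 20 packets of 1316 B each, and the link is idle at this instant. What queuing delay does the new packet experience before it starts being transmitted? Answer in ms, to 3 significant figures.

Each queued packet: L/R = 10528/120000000 = 0.0877333 ms.
20 queued → 1.75467 ms.
Queuing delay = 1.75 ms.

1.75 ms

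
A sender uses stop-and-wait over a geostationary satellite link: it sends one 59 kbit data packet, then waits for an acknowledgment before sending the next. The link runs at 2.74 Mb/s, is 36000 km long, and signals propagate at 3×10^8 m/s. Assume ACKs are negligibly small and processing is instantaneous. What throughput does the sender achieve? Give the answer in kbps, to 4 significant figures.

t_tx = L/R = 59000/2740000 = 0.0215328 s.
t_prop = 36000000/300000000 = 0.12 s; RTT = 0.24 s.
Cycle = t_tx + RTT = 0.261533 s.
Throughput = L / cycle = 59000 / 0.261533 = 225.6 kbps.

225.6 kbps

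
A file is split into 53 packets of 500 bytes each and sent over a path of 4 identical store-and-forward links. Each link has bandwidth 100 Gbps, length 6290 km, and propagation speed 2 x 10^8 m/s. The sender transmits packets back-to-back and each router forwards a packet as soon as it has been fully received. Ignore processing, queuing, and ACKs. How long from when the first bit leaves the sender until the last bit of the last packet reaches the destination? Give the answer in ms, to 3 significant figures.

Per-hop transmission t_tx = L/R = 4000/100000000000 = 4e-05 ms.
Per-hop propagation t_prop = 6290000/200000000 = 31.45 ms.
Pipeline fill: first packet needs 4·t_tx to clear all hops; remaining 52 packets each add one t_tx.
Total = (4+53-1)·t_tx + 4·t_prop = 56·4e-05 + 4·31.45 = 126 ms.

126 ms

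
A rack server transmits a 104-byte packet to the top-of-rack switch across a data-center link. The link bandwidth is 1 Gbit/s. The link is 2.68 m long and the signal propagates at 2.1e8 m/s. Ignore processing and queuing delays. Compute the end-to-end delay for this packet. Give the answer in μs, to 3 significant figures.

L = 104 × 8 = 832 bits.
Transmission delay = L/R = 832 / 1000000000 = 0.832 μs.
Propagation delay = d/s = 2.68 m / 210000000 m/s = 0.0127619 μs.
Total = 0.845 μs.

0.845 μs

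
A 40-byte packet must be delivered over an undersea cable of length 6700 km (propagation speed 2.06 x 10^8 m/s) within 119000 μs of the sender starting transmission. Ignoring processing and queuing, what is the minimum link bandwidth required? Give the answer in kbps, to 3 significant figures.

L = 320 bits.
Propagation delay = 6700000 / 206000000 = 32524.3 μs.
Transmission budget = 119000 − 32524.3 = 86475.7 μs.
R ≥ L / t_tx = 320 bits / 0.0864757 s = 3.70 kbps.

3.70 kbps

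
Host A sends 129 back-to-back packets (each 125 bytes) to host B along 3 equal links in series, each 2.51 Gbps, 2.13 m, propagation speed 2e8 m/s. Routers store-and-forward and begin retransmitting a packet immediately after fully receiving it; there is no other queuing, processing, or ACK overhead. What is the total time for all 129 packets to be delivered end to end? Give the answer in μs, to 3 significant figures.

52.2 μs

Per-hop transmission t_tx = L/R = 1000/2510000000 = 0.398406 μs.
Per-hop propagation t_prop = 2.13/200000000 = 0.01065 μs.
Pipeline fill: first packet needs 3·t_tx to clear all hops; remaining 128 packets each add one t_tx.
Total = (3+129-1)·t_tx + 3·t_prop = 131·0.398406 + 3·0.01065 = 52.2 μs.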